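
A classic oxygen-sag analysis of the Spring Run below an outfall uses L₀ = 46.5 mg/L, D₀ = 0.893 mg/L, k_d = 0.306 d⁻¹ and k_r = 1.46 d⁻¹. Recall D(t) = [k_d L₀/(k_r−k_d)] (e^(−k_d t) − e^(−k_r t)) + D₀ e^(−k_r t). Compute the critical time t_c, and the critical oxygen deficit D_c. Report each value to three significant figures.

t_c = [1/(k_r−k_d)] ln[(k_r/k_d)(1 − D₀(k_r−k_d)/(k_d L₀))]
= [1/(1.46−0.306)] ln[(1.46/0.306)(1 − 0.893×1.154/(0.306×46.5))]
= (1/1.154) ln[4.771 × 0.9276] = 0.8666 × ln(4.426) = 0.8666 × 1.487 = 1.289 d.
D_c = (k_d/k_r) L₀ e^(−k_d t_c) = (0.306/1.46) × 46.5 × e^(−0.306×1.289) = 0.2096 × 46.5 × 0.6741 = 6.569 mg/L.

t_c ≈ 1.29 d; D_c ≈ 6.57 mg/L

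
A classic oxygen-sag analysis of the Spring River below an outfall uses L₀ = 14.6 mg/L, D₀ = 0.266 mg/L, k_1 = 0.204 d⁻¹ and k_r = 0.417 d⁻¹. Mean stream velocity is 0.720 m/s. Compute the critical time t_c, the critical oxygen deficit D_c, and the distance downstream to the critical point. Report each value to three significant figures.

At the critical point dD/dt = 0, so k_1 L₀ e^(−k_1 t) = k_r D. Substituting D(t) from the Streeter–Phelps equation and solving for t gives
t_c = ln[(k_r/k_1)(1 − D₀(k_r−k_1)/(k_1 L₀))] / (k_r−k_1).
Here k_r−k_1 = 0.2130 d⁻¹ and 1 − D₀(k_r−k_1)/(k_1 L₀) = 1 − 0.266×0.2130/(0.204×14.6) = 0.9810, so
t_c = ln(2.044 × 0.9810) / 0.2130 = 0.6958 / 0.2130 = 3.266 d.
L(t_c) = L₀ e^(−k_1 t_c) = 14.6 × 0.5136 = 7.498 mg/L, and at the critical point k_r D_c = k_1 L, so D_c = (0.204/0.417) × 7.498 = 3.668 mg/L.
x_c = v t_c = 0.720 m/s × 3.266 d × 86400 s/d = 203200 m ≈ 203 km.

t_c ≈ 3.27 d; D_c ≈ 3.67 mg/L; x_c ≈ 203 km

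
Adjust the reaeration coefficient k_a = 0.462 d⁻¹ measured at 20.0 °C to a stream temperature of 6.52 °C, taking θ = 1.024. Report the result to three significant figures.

k_a ≈ 0.336 d⁻¹

k_a(T₂) = k_a(T₁) · θ^(T₂−T₁) = 0.462 × 1.024^(6.52−20.0)
= 0.462 × 1.024^-13.5 = 0.462 × 0.7264 = 0.3356 d⁻¹.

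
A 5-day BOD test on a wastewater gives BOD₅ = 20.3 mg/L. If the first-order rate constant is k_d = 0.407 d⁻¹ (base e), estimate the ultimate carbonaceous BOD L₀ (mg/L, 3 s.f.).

L₀ ≈ 23.4 mg/L

BOD₅ = L₀(1 − e^(−5k_d)) ⇒ L₀ = BOD₅ / (1 − e^(−5×0.407))
= 20.3 / (1 − 0.1307) = 20.3 / 0.8693 = 23.35 mg/L.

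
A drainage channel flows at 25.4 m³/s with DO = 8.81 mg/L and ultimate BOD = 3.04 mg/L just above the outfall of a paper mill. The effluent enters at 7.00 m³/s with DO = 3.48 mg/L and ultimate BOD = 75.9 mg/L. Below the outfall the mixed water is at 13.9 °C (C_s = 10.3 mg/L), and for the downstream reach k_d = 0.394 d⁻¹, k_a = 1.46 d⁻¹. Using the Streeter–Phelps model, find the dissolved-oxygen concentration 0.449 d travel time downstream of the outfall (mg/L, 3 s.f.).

DO ≈ 6.72 mg/L

Mixed DO = (25.4×8.81 + 7.00×3.48)/(25.4+7.00) = 248.1/32.40 = 7.658 mg/L.
Mixed L₀ = (25.4×3.04 + 7.00×75.9)/(32.40) = 608.5/32.40 = 18.78 mg/L.
Initial deficit D₀ = C_s − DO₀ = 10.3 − 7.658 = 2.642 mg/L.
D(0.449) = [0.394×18.78/(1.46−0.394)](e^(−0.394×0.449) − e^(−1.46×0.449)) + 2.642 e^(−1.46×0.449)
= 6.942 × (0.8379 − 0.5192) + 2.642 × 0.5192 = 3.584 mg/L.
DO = 10.3 − 3.584 = 6.716 mg/L.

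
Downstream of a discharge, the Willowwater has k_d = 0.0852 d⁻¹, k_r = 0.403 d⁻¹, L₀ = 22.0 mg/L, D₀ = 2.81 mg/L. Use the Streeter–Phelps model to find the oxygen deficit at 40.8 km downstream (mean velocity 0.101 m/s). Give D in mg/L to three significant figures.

D ≈ 3.49 mg/L

Travel time t = x/v = 40.8 km / (0.101 m/s) = 40800 m / 0.101 m/s = 404000 s = 4.675 d.
k_d L₀/(k_r−k_d) = 0.0852×22.0/(0.403−0.0852) = 1.874/0.3178 = 5.898 mg/L.
e^(−k_d t) = e^(−0.0852×4.675) = 0.6714; e^(−k_r t) = e^(−0.403×4.675) = 0.1519.
D = 5.898 × (0.6714 − 0.1519) + 2.81 × 0.1519 = 3.064 + 0.4270 = 3.491 mg/L.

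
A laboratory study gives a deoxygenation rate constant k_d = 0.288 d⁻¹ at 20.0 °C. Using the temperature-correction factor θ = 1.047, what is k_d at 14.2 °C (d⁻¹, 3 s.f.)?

k_d ≈ 0.221 d⁻¹

k_d(T₂) = k_d(T₁) · θ^(T₂−T₁) = 0.288 × 1.047^(14.2−20.0)
= 0.288 × 1.047^-5.80 = 0.288 × 0.7661 = 0.2206 d⁻¹.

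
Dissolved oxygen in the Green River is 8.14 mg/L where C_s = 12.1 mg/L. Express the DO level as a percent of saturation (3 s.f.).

67.3 % saturation

% saturation = C/C_s × 100 = 8.14/12.1 × 100 = 67.3 %.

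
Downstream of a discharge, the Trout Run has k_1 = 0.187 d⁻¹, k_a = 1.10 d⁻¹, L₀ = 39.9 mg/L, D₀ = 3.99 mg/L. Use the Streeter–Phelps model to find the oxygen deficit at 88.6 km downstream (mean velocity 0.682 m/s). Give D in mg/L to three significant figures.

Travel time t = x/v = 88.6 km / (0.682 m/s) = 88600 m / 0.682 m/s = 129900 s = 1.504 d.
k_1 L₀/(k_a−k_1) = 0.187×39.9/(1.10−0.187) = 7.461/0.9130 = 8.172 mg/L.
e^(−k_1 t) = e^(−0.187×1.504) = 0.7549; e^(−k_a t) = e^(−1.10×1.504) = 0.1913.
D = 8.172 × (0.7549 − 0.1913) + 3.99 × 0.1913 = 4.606 + 0.7632 = 5.369 mg/L.

D ≈ 5.37 mg/L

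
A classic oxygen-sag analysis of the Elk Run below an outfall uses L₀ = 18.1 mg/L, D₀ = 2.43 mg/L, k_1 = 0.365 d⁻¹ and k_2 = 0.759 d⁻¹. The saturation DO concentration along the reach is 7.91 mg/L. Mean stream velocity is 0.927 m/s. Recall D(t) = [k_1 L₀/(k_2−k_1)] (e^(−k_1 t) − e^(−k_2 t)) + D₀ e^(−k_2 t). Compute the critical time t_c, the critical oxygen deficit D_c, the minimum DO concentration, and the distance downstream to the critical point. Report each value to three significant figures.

At the critical point dD/dt = 0, so k_1 L₀ e^(−k_1 t) = k_2 D. Substituting D(t) from the Streeter–Phelps equation and solving for t gives
t_c = ln[(k_2/k_1)(1 − D₀(k_2−k_1)/(k_1 L₀))] / (k_2−k_1).
Here k_2−k_1 = 0.3940 d⁻¹ and 1 − D₀(k_2−k_1)/(k_1 L₀) = 1 − 2.43×0.3940/(0.365×18.1) = 0.8551, so
t_c = ln(2.079 × 0.8551) / 0.3940 = 0.5755 / 0.3940 = 1.461 d.
D_c = (k_1/k_2) L₀ e^(−k_1 t_c) = (0.365/0.759) × 18.1 × e^(−0.365×1.461) = 0.4809 × 18.1 × 0.5867 = 5.107 mg/L.
Minimum DO = C_s − D_c = 7.91 − 5.107 = 2.803 mg/L.
x_c = v t_c = 0.927 m/s × 1.461 d × 86400 s/d = 117000 m ≈ 117 km.

t_c ≈ 1.46 d; D_c ≈ 5.11 mg/L; min DO ≈ 2.80 mg/L; x_c ≈ 117 km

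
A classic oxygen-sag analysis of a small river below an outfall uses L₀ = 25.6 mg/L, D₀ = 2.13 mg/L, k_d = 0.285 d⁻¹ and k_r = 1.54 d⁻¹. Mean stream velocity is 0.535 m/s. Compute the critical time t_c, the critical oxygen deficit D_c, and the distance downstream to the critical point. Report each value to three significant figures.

At the critical point dD/dt = 0, so k_d L₀ e^(−k_d t) = k_r D. Substituting D(t) from the Streeter–Phelps equation and solving for t gives
t_c = ln[(k_r/k_d)(1 − D₀(k_r−k_d)/(k_d L₀))] / (k_r−k_d).
Here k_r−k_d = 1.255 d⁻¹ and 1 − D₀(k_r−k_d)/(k_d L₀) = 1 − 2.13×1.255/(0.285×25.6) = 0.6336, so
t_c = ln(5.404 × 0.6336) / 1.255 = 1.231 / 1.255 = 0.9807 d.
D_c = (k_d/k_r) L₀ e^(−k_d t_c) = (0.285/1.54) × 25.6 × e^(−0.285×0.9807) = 0.1851 × 25.6 × 0.7562 = 3.582 mg/L.
x_c = v t_c = 0.535 m/s × 0.9807 d × 86400 s/d = 45330 m ≈ 45.3 km.

t_c ≈ 0.981 d; D_c ≈ 3.58 mg/L; x_c ≈ 45.3 km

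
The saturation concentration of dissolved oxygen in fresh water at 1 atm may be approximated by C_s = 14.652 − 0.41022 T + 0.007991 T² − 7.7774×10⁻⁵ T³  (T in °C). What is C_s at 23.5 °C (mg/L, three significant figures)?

C_s = 14.652 − 0.41022×23.5 + 0.007991×23.5² − 7.7774×10⁻⁵×23.5³ = 8.416 mg/L.

C_s ≈ 8.42 mg/L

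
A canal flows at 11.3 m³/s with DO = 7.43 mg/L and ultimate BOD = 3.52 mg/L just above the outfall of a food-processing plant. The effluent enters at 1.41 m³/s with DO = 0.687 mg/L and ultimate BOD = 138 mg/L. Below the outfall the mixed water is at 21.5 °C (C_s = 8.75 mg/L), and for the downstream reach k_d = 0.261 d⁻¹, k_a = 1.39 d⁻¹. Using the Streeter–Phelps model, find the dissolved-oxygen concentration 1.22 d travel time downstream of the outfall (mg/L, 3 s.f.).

Mixed DO = (11.3×7.43 + 1.41×0.687)/(11.3+1.41) = 84.93/12.71 = 6.682 mg/L.
Mixed L₀ = (11.3×3.52 + 1.41×138)/(12.71) = 234.4/12.71 = 18.44 mg/L.
Initial deficit D₀ = C_s − DO₀ = 8.75 − 6.682 = 2.068 mg/L.
D(1.22) = [0.261×18.44/(1.39−0.261)](e^(−0.261×1.22) − e^(−1.39×1.22)) + 2.068 e^(−1.39×1.22)
= 4.263 × (0.7273 − 0.1835) + 2.068 × 0.1835 = 2.698 mg/L.
DO = 8.75 − 2.698 = 6.052 mg/L.

DO ≈ 6.05 mg/L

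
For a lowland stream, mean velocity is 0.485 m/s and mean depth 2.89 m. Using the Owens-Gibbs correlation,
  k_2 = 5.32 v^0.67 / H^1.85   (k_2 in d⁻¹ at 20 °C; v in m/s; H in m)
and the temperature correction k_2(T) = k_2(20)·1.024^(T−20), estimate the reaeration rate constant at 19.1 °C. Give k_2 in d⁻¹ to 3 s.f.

k_2(20) = 5.32 × 0.485^0.67 / 2.89^1.85 = 5.32 × 0.6158 / 7.123 = 0.4599 d⁻¹.
k_2(19.1) = 0.4599 × 1.024^(19.1−20) = 0.4599 × 0.9789 = 0.4502 d⁻¹.

k_2 ≈ 0.450 d⁻¹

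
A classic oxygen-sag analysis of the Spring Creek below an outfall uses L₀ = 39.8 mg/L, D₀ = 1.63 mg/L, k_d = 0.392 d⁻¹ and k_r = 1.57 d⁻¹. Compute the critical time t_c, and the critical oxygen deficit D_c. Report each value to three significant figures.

t_c ≈ 1.07 d; D_c ≈ 6.54 mg/L

With k_r/k_d = 4.005 and 1 − D₀(k_r−k_d)/(k_d L₀) = 0.8769,
t_c = ln(4.005 × 0.8769) / (1.57 − 0.392) = ln(3.512) / 1.178 = 1.256/1.178 = 1.066 d.
L(t_c) = L₀ e^(−k_d t_c) = 39.8 × 0.6583 = 26.20 mg/L, and at the critical point k_r D_c = k_d L, so D_c = (0.392/1.57) × 26.20 = 6.542 mg/L.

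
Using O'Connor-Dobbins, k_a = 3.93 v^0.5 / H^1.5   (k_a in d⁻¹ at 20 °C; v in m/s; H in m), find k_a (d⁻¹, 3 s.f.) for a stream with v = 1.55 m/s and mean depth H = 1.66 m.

k_a ≈ 2.29 d⁻¹

k_a = 3.93 × 1.55^0.5 / 1.66^1.5 = 3.93 × 1.245 / 2.139 = 2.288 d⁻¹.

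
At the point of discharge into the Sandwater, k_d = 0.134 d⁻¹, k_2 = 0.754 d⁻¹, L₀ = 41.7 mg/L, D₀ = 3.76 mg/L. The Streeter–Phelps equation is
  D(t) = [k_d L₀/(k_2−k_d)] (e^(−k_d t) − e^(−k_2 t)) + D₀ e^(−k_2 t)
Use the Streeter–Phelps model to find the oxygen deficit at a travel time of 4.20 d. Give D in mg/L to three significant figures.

D ≈ 4.91 mg/L

k_d L₀/(k_2−k_d) = 0.134×41.7/(0.754−0.134) = 5.588/0.6200 = 9.013 mg/L.
e^(−k_d t) = e^(−0.134×4.200) = 0.5696; e^(−k_2 t) = e^(−0.754×4.200) = 0.04214.
D = 9.013 × (0.5696 − 0.04214) + 3.76 × 0.04214 = 4.754 + 0.1584 = 4.912 mg/L.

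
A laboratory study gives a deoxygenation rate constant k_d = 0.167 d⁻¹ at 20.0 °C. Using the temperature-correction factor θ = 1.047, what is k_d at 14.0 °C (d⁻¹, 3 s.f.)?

k_d ≈ 0.127 d⁻¹

k_d(T₂) = k_d(T₁) · θ^(T₂−T₁) = 0.167 × 1.047^(14.0−20.0)
= 0.167 × 1.047^-6.00 = 0.167 × 0.7591 = 0.1268 d⁻¹.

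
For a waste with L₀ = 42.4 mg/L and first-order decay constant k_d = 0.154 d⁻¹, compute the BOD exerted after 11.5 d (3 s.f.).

y_t = L₀(1 − e^(−k_d t)) = 42.4 × (1 − e^(−0.154×11.5))
= 42.4 × (1 − 0.1702) = 42.4 × 0.8298 = 35.19 mg/L.

y ≈ 35.2 mg/L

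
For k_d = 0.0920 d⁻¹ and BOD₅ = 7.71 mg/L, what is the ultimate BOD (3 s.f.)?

L₀ ≈ 20.9 mg/L

BOD₅ = L₀(1 − e^(−5k_d)) ⇒ L₀ = BOD₅ / (1 − e^(−5×0.0920))
= 7.71 / (1 − 0.6313) = 7.71 / 0.3687 = 20.91 mg/L.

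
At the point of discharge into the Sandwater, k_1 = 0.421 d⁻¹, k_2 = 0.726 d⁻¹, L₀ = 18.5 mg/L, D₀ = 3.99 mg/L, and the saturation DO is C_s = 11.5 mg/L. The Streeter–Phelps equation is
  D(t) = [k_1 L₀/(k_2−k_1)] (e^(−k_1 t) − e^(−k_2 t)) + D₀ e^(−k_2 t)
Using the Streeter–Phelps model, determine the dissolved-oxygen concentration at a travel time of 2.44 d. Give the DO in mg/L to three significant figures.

k_1 L₀/(k_2−k_1) = 0.421×18.5/(0.726−0.421) = 7.788/0.3050 = 25.54 mg/L.
e^(−k_1 t) = e^(−0.421×2.440) = 0.3580; e^(−k_2 t) = e^(−0.726×2.440) = 0.1701.
D = 25.54 × (0.3580 − 0.1701) + 3.99 × 0.1701 = 4.798 + 0.6787 = 5.477 mg/L.
DO = C_s − D = 11.5 − 5.477 = 6.023 mg/L.

DO ≈ 6.02 mg/L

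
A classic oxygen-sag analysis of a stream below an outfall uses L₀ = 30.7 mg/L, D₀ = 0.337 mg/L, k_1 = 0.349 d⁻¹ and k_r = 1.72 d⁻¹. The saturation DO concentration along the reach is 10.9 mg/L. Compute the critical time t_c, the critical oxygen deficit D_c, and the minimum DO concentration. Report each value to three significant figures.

t_c ≈ 1.13 d; D_c ≈ 4.20 mg/L; min DO ≈ 6.70 mg/L

At the critical point dD/dt = 0, so k_1 L₀ e^(−k_1 t) = k_r D. Substituting D(t) from the Streeter–Phelps equation and solving for t gives
t_c = ln[(k_r/k_1)(1 − D₀(k_r−k_1)/(k_1 L₀))] / (k_r−k_1).
Here k_r−k_1 = 1.371 d⁻¹ and 1 − D₀(k_r−k_1)/(k_1 L₀) = 1 − 0.337×1.371/(0.349×30.7) = 0.9569, so
t_c = ln(4.928 × 0.9569) / 1.371 = 1.551 / 1.371 = 1.131 d.
L(t_c) = L₀ e^(−k_1 t_c) = 30.7 × 0.6738 = 20.69 mg/L, and at the critical point k_r D_c = k_1 L, so D_c = (0.349/1.72) × 20.69 = 4.197 mg/L.
Minimum DO = C_s − D_c = 10.9 − 4.197 = 6.703 mg/L.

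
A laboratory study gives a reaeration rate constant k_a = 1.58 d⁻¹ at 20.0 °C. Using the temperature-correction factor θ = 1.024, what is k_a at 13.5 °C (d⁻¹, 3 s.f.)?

k_a(T₂) = k_a(T₁) · θ^(T₂−T₁) = 1.58 × 1.024^(13.5−20.0)
= 1.58 × 1.024^-6.50 = 1.58 × 0.8571 = 1.354 d⁻¹.

k_a ≈ 1.35 d⁻¹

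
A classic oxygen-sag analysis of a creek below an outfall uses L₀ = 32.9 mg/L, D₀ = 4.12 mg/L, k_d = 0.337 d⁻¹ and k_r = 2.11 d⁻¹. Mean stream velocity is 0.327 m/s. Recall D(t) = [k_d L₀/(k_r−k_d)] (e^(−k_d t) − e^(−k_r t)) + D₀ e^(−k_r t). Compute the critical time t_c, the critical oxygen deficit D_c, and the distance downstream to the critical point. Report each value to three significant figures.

t_c ≈ 0.428 d; D_c ≈ 4.55 mg/L; x_c ≈ 12.1 km

At the critical point dD/dt = 0, so k_d L₀ e^(−k_d t) = k_r D. Substituting D(t) from the Streeter–Phelps equation and solving for t gives
t_c = ln[(k_r/k_d)(1 − D₀(k_r−k_d)/(k_d L₀))] / (k_r−k_d).
Here k_r−k_d = 1.773 d⁻¹ and 1 − D₀(k_r−k_d)/(k_d L₀) = 1 − 4.12×1.773/(0.337×32.9) = 0.3412, so
t_c = ln(6.261 × 0.3412) / 1.773 = 0.7590 / 1.773 = 0.4281 d.
L(t_c) = L₀ e^(−k_d t_c) = 32.9 × 0.8657 = 28.48 mg/L, and at the critical point k_r D_c = k_d L, so D_c = (0.337/2.11) × 28.48 = 4.549 mg/L.
x_c = v t_c = 0.327 m/s × 0.4281 d × 86400 s/d = 12090 m ≈ 12.1 km.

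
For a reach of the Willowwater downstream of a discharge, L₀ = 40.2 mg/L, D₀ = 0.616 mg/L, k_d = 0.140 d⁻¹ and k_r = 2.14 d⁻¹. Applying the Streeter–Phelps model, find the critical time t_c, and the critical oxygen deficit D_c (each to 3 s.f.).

With k_r/k_d = 15.29 and 1 − D₀(k_r−k_d)/(k_d L₀) = 0.7811,
t_c = ln(15.29 × 0.7811) / (2.14 − 0.140) = ln(11.94) / 2.000 = 2.480/2.000 = 1.240 d.
D_c = (k_d/k_r) L₀ e^(−k_d t_c) = (0.140/2.14) × 40.2 × e^(−0.140×1.240) = 0.06542 × 40.2 × 0.8406 = 2.211 mg/L.

t_c ≈ 1.24 d; D_c ≈ 2.21 mg/L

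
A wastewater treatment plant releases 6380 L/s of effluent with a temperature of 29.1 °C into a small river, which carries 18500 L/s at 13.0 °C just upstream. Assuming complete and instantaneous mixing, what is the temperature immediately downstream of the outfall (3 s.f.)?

17.1 °C

Flow-weighted mixing: C = (Q_r C_r + Q_w C_w)/(Q_r + Q_w)
= (18500×13.0 + 6380×29.1)/(18500 + 6380) = 426200/24880 = 17.13 °C.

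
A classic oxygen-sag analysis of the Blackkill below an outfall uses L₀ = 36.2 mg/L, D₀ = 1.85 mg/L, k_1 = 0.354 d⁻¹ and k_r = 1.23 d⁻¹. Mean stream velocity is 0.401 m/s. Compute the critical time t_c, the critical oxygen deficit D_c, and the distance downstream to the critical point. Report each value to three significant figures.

With k_r/k_1 = 3.475 and 1 − D₀(k_r−k_1)/(k_1 L₀) = 0.8735,
t_c = ln(3.475 × 0.8735) / (1.23 − 0.354) = ln(3.035) / 0.8760 = 1.110/0.8760 = 1.267 d.
D_c = (k_1/k_r) L₀ e^(−k_1 t_c) = (0.354/1.23) × 36.2 × e^(−0.354×1.267) = 0.2878 × 36.2 × 0.6385 = 6.652 mg/L.
x_c = v t_c = 0.401 m/s × 1.267 d × 86400 s/d = 43910 m ≈ 43.9 km.

t_c ≈ 1.27 d; D_c ≈ 6.65 mg/L; x_c ≈ 43.9 km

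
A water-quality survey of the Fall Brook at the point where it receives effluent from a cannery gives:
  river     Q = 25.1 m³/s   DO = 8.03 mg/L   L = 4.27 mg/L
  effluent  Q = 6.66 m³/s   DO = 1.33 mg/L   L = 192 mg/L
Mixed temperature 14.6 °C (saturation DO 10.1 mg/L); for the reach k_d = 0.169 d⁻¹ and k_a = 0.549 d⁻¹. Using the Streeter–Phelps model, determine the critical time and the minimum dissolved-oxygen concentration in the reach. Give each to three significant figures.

Mixed DO = (25.1×8.03 + 6.66×1.33)/(25.1+6.66) = 210.4/31.76 = 6.625 mg/L.
Mixed L₀ = (25.1×4.27 + 6.66×192)/(31.76) = 1386/31.76 = 43.64 mg/L.
Initial deficit D₀ = C_s − DO₀ = 10.1 − 6.625 = 3.475 mg/L.
t_c = (1/0.3800) ln[(0.549/0.169)(1 − 3.475×0.3800/(0.169×43.64))] = 2.632 × ln(2.667) = 2.581 d.
D_c = (0.169/0.549) × 43.64 × e^(−0.169×2.581) = 0.3078 × 43.64 × 0.6465 = 8.684 mg/L.
Minimum DO = 10.1 − 8.684 = 1.416 mg/L.

t_c ≈ 2.58 d; minimum DO ≈ 1.42 mg/L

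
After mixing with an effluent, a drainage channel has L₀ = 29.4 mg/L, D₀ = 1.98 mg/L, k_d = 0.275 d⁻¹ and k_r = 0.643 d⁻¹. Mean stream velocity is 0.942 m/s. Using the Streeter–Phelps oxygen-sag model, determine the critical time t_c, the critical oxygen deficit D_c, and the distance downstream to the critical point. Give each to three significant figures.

t_c ≈ 2.05 d; D_c ≈ 7.15 mg/L; x_c ≈ 167 km

With k_r/k_d = 2.338 and 1 − D₀(k_r−k_d)/(k_d L₀) = 0.9099,
t_c = ln(2.338 × 0.9099) / (0.643 − 0.275) = ln(2.127) / 0.3680 = 0.7549/0.3680 = 2.051 d.
L(t_c) = L₀ e^(−k_d t_c) = 29.4 × 0.5688 = 16.72 mg/L, and at the critical point k_r D_c = k_d L, so D_c = (0.275/0.643) × 16.72 = 7.153 mg/L.
x_c = v t_c = 0.942 m/s × 2.051 d × 86400 s/d = 167000 m ≈ 167 km.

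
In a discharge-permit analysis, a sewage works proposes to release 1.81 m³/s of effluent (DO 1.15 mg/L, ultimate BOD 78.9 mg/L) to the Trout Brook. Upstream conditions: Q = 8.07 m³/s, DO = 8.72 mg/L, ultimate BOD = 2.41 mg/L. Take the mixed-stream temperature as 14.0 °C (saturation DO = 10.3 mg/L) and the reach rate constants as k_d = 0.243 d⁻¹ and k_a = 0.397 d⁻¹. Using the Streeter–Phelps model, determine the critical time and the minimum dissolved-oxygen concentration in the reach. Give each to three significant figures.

Mixed DO = (8.07×8.72 + 1.81×1.15)/(8.07+1.81) = 72.45/9.880 = 7.333 mg/L.
Mixed L₀ = (8.07×2.41 + 1.81×78.9)/(9.880) = 162.3/9.880 = 16.42 mg/L.
Initial deficit D₀ = C_s − DO₀ = 10.3 − 7.333 = 2.967 mg/L.
t_c = (1/0.1540) ln[(0.397/0.243)(1 − 2.967×0.1540/(0.243×16.42))] = 6.494 × ln(1.447) = 2.398 d.
D_c = (0.243/0.397) × 16.42 × e^(−0.243×2.398) = 0.6121 × 16.42 × 0.5584 = 5.613 mg/L.
Minimum DO = 10.3 − 5.613 = 4.687 mg/L.

t_c ≈ 2.40 d; minimum DO ≈ 4.69 mg/L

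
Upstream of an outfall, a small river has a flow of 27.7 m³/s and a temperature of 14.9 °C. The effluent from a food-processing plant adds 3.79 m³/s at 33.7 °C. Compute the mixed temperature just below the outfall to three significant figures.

17.2 °C

Flow-weighted mixing: C = (Q_r C_r + Q_w C_w)/(Q_r + Q_w)
= (27.7×14.9 + 3.79×33.7)/(27.7 + 3.79) = 540.5/31.49 = 17.16 °C.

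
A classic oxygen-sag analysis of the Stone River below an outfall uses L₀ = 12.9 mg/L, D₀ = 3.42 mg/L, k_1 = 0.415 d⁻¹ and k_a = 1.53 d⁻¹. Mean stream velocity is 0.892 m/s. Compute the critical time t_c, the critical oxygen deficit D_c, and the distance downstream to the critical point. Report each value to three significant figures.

At the critical point dD/dt = 0, so k_1 L₀ e^(−k_1 t) = k_a D. Substituting D(t) from the Streeter–Phelps equation and solving for t gives
t_c = ln[(k_a/k_1)(1 − D₀(k_a−k_1)/(k_1 L₀))] / (k_a−k_1).
Here k_a−k_1 = 1.115 d⁻¹ and 1 − D₀(k_a−k_1)/(k_1 L₀) = 1 − 3.42×1.115/(0.415×12.9) = 0.2877, so
t_c = ln(3.687 × 0.2877) / 1.115 = 0.05891 / 1.115 = 0.05283 d.
D_c = (k_1/k_a) L₀ e^(−k_1 t_c) = (0.415/1.53) × 12.9 × e^(−0.415×0.05283) = 0.2712 × 12.9 × 0.9783 = 3.423 mg/L.
x_c = v t_c = 0.892 m/s × 0.05283 d × 86400 s/d = 4072 m ≈ 4.07 km.

t_c ≈ 0.0528 d; D_c ≈ 3.42 mg/L; x_c ≈ 4.07 km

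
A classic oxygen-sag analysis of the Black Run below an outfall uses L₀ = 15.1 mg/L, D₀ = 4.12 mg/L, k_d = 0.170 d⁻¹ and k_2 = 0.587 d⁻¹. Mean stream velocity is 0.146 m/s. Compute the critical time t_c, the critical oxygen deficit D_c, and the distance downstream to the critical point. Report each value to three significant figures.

t_c ≈ 0.318 d; D_c ≈ 4.14 mg/L; x_c ≈ 4.02 km

t_c = [1/(k_2−k_d)] ln[(k_2/k_d)(1 − D₀(k_2−k_d)/(k_d L₀))]
= [1/(0.587−0.170)] ln[(0.587/0.170)(1 − 4.12×0.4170/(0.170×15.1))]
= (1/0.4170) ln[3.453 × 0.3307] = 2.398 × ln(1.142) = 2.398 × 0.1327 = 0.3183 d.
D_c = (k_d/k_2) L₀ e^(−k_d t_c) = (0.170/0.587) × 15.1 × e^(−0.170×0.3183) = 0.2896 × 15.1 × 0.9473 = 4.143 mg/L.
x_c = v t_c = 0.146 m/s × 0.3183 d × 86400 s/d = 4016 m ≈ 4.02 km.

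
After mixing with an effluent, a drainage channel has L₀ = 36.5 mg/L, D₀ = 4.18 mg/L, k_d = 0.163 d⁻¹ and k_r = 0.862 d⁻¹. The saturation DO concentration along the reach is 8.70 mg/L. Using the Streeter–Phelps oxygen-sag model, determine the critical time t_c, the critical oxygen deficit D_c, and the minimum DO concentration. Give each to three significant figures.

t_c ≈ 1.42 d; D_c ≈ 5.48 mg/L; min DO ≈ 3.22 mg/L

At the critical point dD/dt = 0, so k_d L₀ e^(−k_d t) = k_r D. Substituting D(t) from the Streeter–Phelps equation and solving for t gives
t_c = ln[(k_r/k_d)(1 − D₀(k_r−k_d)/(k_d L₀))] / (k_r−k_d).
Here k_r−k_d = 0.6990 d⁻¹ and 1 − D₀(k_r−k_d)/(k_d L₀) = 1 − 4.18×0.6990/(0.163×36.5) = 0.5089, so
t_c = ln(5.288 × 0.5089) / 0.6990 = 0.9900 / 0.6990 = 1.416 d.
L(t_c) = L₀ e^(−k_d t_c) = 36.5 × 0.7939 = 28.98 mg/L, and at the critical point k_r D_c = k_d L, so D_c = (0.163/0.862) × 28.98 = 5.479 mg/L.
Minimum DO = C_s − D_c = 8.70 − 5.479 = 3.221 mg/L.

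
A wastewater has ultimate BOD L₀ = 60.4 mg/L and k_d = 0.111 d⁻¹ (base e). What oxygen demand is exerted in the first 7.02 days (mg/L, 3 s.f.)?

y_t = L₀(1 − e^(−k_d t)) = 60.4 × (1 − e^(−0.111×7.02))
= 60.4 × (1 − 0.4588) = 60.4 × 0.5412 = 32.69 mg/L.

y ≈ 32.7 mg/L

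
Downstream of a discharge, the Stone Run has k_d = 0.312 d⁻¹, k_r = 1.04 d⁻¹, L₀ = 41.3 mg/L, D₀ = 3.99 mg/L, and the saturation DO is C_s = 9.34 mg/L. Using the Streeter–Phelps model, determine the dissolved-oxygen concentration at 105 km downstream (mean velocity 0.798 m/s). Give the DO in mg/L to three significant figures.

DO ≈ 1.15 mg/L

Travel time t = x/v = 105 km / (0.798 m/s) = 105000 m / 0.798 m/s = 131600 s = 1.523 d.
k_d L₀/(k_r−k_d) = 0.312×41.3/(1.04−0.312) = 12.89/0.7280 = 17.70 mg/L.
e^(−k_d t) = e^(−0.312×1.523) = 0.6218; e^(−k_r t) = e^(−1.04×1.523) = 0.2052.
D = 17.70 × (0.6218 − 0.2052) + 3.99 × 0.2052 = 7.374 + 0.8187 = 8.193 mg/L.
DO = C_s − D = 9.34 − 8.193 = 1.147 mg/L.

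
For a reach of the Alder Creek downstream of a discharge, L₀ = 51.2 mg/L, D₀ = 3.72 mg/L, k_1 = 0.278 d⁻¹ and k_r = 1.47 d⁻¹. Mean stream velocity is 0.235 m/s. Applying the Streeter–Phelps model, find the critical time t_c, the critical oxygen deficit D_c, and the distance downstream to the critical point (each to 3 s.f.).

t_c ≈ 1.08 d; D_c ≈ 7.16 mg/L; x_c ≈ 22.0 km

With k_r/k_1 = 5.288 and 1 − D₀(k_r−k_1)/(k_1 L₀) = 0.6885,
t_c = ln(5.288 × 0.6885) / (1.47 − 0.278) = ln(3.640) / 1.192 = 1.292/1.192 = 1.084 d.
D_c = (k_1/k_r) L₀ e^(−k_1 t_c) = (0.278/1.47) × 51.2 × e^(−0.278×1.084) = 0.1891 × 51.2 × 0.7398 = 7.163 mg/L.
x_c = v t_c = 0.235 m/s × 1.084 d × 86400 s/d = 22010 m ≈ 22.0 km.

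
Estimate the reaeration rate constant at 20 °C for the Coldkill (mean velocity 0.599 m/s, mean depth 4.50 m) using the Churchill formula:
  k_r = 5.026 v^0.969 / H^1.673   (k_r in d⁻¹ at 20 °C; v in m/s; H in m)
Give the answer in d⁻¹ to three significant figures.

k_r ≈ 0.247 d⁻¹

k_r = 5.026 × 0.599^0.969 / 4.50^1.673 = 5.026 × 0.6086 / 12.38 = 0.2470 d⁻¹.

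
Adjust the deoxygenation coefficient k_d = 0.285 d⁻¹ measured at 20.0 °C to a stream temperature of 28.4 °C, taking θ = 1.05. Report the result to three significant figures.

k_d(T₂) = k_d(T₁) · θ^(T₂−T₁) = 0.285 × 1.05^(28.4−20.0)
= 0.285 × 1.05^8.40 = 0.285 × 1.507 = 0.4294 d⁻¹.

k_d ≈ 0.429 d⁻¹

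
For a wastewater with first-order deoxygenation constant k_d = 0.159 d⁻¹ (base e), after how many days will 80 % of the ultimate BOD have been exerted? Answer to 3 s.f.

y/L₀ = 1 − e^(−k_d t) = 0.80 ⇒ e^(−k_d t) = 0.200
t = −ln(0.200) / 0.159 = 1.609 / 0.159 = 10.12 d.

t ≈ 10.1 d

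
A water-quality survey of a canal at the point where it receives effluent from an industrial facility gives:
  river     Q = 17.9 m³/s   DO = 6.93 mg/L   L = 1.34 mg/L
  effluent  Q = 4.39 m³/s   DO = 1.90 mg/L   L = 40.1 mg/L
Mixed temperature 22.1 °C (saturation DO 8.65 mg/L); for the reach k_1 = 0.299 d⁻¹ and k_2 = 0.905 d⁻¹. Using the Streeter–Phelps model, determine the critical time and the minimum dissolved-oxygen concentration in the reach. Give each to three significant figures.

t_c ≈ 0.264 d; minimum DO ≈ 5.91 mg/L

Mixed DO = (17.9×6.93 + 4.39×1.90)/(17.9+4.39) = 132.4/22.29 = 5.939 mg/L.
Mixed L₀ = (17.9×1.34 + 4.39×40.1)/(22.29) = 200.0/22.29 = 8.974 mg/L.
Initial deficit D₀ = C_s − DO₀ = 8.65 − 5.939 = 2.711 mg/L.
t_c = (1/0.6060) ln[(0.905/0.299)(1 − 2.711×0.6060/(0.299×8.974))] = 1.650 × ln(1.174) = 0.2644 d.
D_c = (0.299/0.905) × 8.974 × e^(−0.299×0.2644) = 0.3304 × 8.974 × 0.9240 = 2.739 mg/L.
Minimum DO = 8.65 − 2.739 = 5.911 mg/L.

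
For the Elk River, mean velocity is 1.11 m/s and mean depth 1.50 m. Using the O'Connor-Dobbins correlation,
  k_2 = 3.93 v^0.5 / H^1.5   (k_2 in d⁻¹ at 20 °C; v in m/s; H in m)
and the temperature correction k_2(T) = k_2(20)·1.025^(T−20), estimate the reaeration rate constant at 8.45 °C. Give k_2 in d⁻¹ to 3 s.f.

k_2(20) = 3.93 × 1.11^0.5 / 1.50^1.5 = 3.93 × 1.054 / 1.837 = 2.254 d⁻¹.
k_2(8.45) = 2.254 × 1.025^(8.45−20) = 2.254 × 0.7519 = 1.695 d⁻¹.

k_2 ≈ 1.69 d⁻¹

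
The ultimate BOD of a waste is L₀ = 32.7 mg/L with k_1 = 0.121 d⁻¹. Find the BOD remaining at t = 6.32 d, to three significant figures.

L_t = L₀ e^(−k_1 t) = 32.7 × e^(−0.121×6.32) = 32.7 × 0.4655 = 15.22 mg/L.

L ≈ 15.2 mg/L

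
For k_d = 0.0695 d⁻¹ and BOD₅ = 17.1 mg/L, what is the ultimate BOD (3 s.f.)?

BOD₅ = L₀(1 − e^(−5k_d)) ⇒ L₀ = BOD₅ / (1 − e^(−5×0.0695))
= 17.1 / (1 − 0.7065) = 17.1 / 0.2935 = 58.25 mg/L.

L₀ ≈ 58.3 mg/L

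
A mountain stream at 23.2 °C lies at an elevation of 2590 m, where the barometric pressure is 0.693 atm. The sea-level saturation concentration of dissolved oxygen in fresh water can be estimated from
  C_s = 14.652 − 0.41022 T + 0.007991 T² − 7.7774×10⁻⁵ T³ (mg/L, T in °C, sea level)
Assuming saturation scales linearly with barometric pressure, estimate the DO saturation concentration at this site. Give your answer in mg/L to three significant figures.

C_s ≈ 5.87 mg/L

At sea level: C_s = 14.652 − 0.41022×23.2 + 0.007991×23.2² − 7.7774×10⁻⁵×23.2³ = 8.465 mg/L.
Pressure correction: C_s' = 8.465 × 0.693 = 5.866 mg/L.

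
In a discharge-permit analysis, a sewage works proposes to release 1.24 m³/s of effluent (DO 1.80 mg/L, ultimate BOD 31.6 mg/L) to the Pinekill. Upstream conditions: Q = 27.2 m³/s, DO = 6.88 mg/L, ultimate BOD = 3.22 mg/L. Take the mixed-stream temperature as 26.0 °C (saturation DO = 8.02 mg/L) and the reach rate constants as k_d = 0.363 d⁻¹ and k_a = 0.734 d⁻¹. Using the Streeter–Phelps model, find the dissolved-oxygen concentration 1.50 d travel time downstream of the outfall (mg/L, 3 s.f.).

Mixed DO = (27.2×6.88 + 1.24×1.80)/(27.2+1.24) = 189.4/28.44 = 6.659 mg/L.
Mixed L₀ = (27.2×3.22 + 1.24×31.6)/(28.44) = 126.8/28.44 = 4.457 mg/L.
Initial deficit D₀ = C_s − DO₀ = 8.02 − 6.659 = 1.361 mg/L.
D(1.50) = [0.363×4.457/(0.734−0.363)](e^(−0.363×1.50) − e^(−0.734×1.50)) + 1.361 e^(−0.734×1.50)
= 4.361 × (0.5801 − 0.3325) + 1.361 × 0.3325 = 1.533 mg/L.
DO = 8.02 − 1.533 = 6.487 mg/L.

DO ≈ 6.49 mg/L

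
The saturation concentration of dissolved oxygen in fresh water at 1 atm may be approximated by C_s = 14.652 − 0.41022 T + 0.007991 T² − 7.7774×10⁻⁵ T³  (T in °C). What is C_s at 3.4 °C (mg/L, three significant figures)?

C_s ≈ 13.3 mg/L

C_s = 14.652 − 0.41022×3.4 + 0.007991×3.4² − 7.7774×10⁻⁵×3.4³ = 13.35 mg/L.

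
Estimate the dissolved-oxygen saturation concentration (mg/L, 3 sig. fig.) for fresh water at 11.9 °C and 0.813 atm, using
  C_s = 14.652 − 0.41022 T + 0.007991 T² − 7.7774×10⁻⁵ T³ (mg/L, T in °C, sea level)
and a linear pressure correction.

At sea level: C_s = 14.652 − 0.41022×11.9 + 0.007991×11.9² − 7.7774×10⁻⁵×11.9³ = 10.77 mg/L.
Pressure correction: C_s' = 10.77 × 0.813 = 8.757 mg/L.

C_s ≈ 8.76 mg/L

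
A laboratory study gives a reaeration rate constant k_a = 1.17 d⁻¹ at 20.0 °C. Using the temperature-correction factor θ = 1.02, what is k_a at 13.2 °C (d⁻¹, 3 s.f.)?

k_a(T₂) = k_a(T₁) · θ^(T₂−T₁) = 1.17 × 1.02^(13.2−20.0)
= 1.17 × 1.02^-6.80 = 1.17 × 0.8740 = 1.023 d⁻¹.

k_a ≈ 1.02 d⁻¹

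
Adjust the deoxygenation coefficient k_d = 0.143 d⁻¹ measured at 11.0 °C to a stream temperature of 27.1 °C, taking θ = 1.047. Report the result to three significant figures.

k_d(T₂) = k_d(T₁) · θ^(T₂−T₁) = 0.143 × 1.047^(27.1−11.0)
= 0.143 × 1.047^16.1 = 0.143 × 2.095 = 0.2996 d⁻¹.

k_d ≈ 0.300 d⁻¹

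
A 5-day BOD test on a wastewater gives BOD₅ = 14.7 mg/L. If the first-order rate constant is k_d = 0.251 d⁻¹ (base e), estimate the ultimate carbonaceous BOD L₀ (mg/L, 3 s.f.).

BOD₅ = L₀(1 − e^(−5k_d)) ⇒ L₀ = BOD₅ / (1 − e^(−5×0.251))
= 14.7 / (1 − 0.2851) = 14.7 / 0.7149 = 20.56 mg/L.

L₀ ≈ 20.6 mg/L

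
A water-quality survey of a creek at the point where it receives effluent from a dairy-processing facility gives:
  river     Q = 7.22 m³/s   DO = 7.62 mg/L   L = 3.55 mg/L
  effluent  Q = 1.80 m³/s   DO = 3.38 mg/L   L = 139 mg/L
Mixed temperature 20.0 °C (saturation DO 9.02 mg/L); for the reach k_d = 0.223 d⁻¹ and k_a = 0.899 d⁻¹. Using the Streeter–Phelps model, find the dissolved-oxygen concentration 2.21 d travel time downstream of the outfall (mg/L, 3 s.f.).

Mixed DO = (7.22×7.62 + 1.80×3.38)/(7.22+1.80) = 61.10/9.020 = 6.774 mg/L.
Mixed L₀ = (7.22×3.55 + 1.80×139)/(9.020) = 275.8/9.020 = 30.58 mg/L.
Initial deficit D₀ = C_s − DO₀ = 9.02 − 6.774 = 2.246 mg/L.
D(2.21) = [0.223×30.58/(0.899−0.223)](e^(−0.223×2.21) − e^(−0.899×2.21)) + 2.246 e^(−0.899×2.21)
= 10.09 × (0.6109 − 0.1371) + 2.246 × 0.1371 = 5.087 mg/L.
DO = 9.02 − 5.087 = 3.933 mg/L.

DO ≈ 3.93 mg/L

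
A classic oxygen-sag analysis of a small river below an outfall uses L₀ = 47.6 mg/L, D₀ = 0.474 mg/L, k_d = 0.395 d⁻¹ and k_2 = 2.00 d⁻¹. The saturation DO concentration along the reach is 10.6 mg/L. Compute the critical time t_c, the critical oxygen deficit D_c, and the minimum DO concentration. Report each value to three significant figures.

t_c ≈ 0.985 d; D_c ≈ 6.37 mg/L; min DO ≈ 4.23 mg/L

At the critical point dD/dt = 0, so k_d L₀ e^(−k_d t) = k_2 D. Substituting D(t) from the Streeter–Phelps equation and solving for t gives
t_c = ln[(k_2/k_d)(1 − D₀(k_2−k_d)/(k_d L₀))] / (k_2−k_d).
Here k_2−k_d = 1.605 d⁻¹ and 1 − D₀(k_2−k_d)/(k_d L₀) = 1 − 0.474×1.605/(0.395×47.6) = 0.9595, so
t_c = ln(5.063 × 0.9595) / 1.605 = 1.581 / 1.605 = 0.9849 d.
L(t_c) = L₀ e^(−k_d t_c) = 47.6 × 0.6777 = 32.26 mg/L, and at the critical point k_2 D_c = k_d L, so D_c = (0.395/2.00) × 32.26 = 6.371 mg/L.
Minimum DO = C_s − D_c = 10.6 − 6.371 = 4.229 mg/L.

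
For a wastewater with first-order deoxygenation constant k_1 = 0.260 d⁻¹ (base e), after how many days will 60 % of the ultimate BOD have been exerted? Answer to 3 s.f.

y/L₀ = 1 − e^(−k_1 t) = 0.60 ⇒ e^(−k_1 t) = 0.400
t = −ln(0.400) / 0.260 = 0.9163 / 0.260 = 3.524 d.

t ≈ 3.52 d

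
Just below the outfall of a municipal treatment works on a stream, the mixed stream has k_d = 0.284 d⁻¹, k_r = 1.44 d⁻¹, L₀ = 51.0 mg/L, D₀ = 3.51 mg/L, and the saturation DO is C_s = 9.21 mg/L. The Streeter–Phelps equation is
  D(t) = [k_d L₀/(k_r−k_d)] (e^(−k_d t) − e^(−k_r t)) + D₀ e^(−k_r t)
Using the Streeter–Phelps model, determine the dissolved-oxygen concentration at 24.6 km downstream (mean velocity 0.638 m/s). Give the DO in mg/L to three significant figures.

DO ≈ 2.92 mg/L

Travel time t = x/v = 24.6 km / (0.638 m/s) = 24600 m / 0.638 m/s = 38560 s = 0.4463 d.
k_d L₀/(k_r−k_d) = 0.284×51.0/(1.44−0.284) = 14.48/1.156 = 12.53 mg/L.
e^(−k_d t) = e^(−0.284×0.4463) = 0.8810; e^(−k_r t) = e^(−1.44×0.4463) = 0.5259.
D = 12.53 × (0.8810 − 0.5259) + 3.51 × 0.5259 = 4.449 + 1.846 = 6.295 mg/L.
DO = C_s − D = 9.21 − 6.295 = 2.915 mg/L.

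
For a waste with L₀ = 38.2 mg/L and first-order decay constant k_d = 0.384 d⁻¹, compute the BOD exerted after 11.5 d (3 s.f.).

y ≈ 37.7 mg/L

y_t = L₀(1 − e^(−k_d t)) = 38.2 × (1 − e^(−0.384×11.5))
= 38.2 × (1 − 0.01208) = 38.2 × 0.9879 = 37.74 mg/L.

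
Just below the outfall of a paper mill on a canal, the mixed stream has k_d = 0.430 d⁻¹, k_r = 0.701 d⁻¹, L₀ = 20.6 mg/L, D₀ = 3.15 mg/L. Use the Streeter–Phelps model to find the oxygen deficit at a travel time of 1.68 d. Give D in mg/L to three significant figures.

D ≈ 6.78 mg/L

k_d L₀/(k_r−k_d) = 0.430×20.6/(0.701−0.430) = 8.858/0.2710 = 32.69 mg/L.
e^(−k_d t) = e^(−0.430×1.680) = 0.4856; e^(−k_r t) = e^(−0.701×1.680) = 0.3080.
D = 32.69 × (0.4856 − 0.3080) + 3.15 × 0.3080 = 5.805 + 0.9702 = 6.775 mg/L.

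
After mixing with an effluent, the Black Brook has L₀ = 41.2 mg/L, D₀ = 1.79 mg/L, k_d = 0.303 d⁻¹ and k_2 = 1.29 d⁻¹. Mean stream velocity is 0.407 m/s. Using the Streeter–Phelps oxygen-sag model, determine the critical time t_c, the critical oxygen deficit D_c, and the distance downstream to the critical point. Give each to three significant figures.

t_c = [1/(k_2−k_d)] ln[(k_2/k_d)(1 − D₀(k_2−k_d)/(k_d L₀))]
= [1/(1.29−0.303)] ln[(1.29/0.303)(1 − 1.79×0.9870/(0.303×41.2))]
= (1/0.9870) ln[4.257 × 0.8585] = 1.013 × ln(3.655) = 1.013 × 1.296 = 1.313 d.
L(t_c) = L₀ e^(−k_d t_c) = 41.2 × 0.6717 = 27.68 mg/L, and at the critical point k_2 D_c = k_d L, so D_c = (0.303/1.29) × 27.68 = 6.501 mg/L.
x_c = v t_c = 0.407 m/s × 1.313 d × 86400 s/d = 46180 m ≈ 46.2 km.

t_c ≈ 1.31 d; D_c ≈ 6.50 mg/L; x_c ≈ 46.2 km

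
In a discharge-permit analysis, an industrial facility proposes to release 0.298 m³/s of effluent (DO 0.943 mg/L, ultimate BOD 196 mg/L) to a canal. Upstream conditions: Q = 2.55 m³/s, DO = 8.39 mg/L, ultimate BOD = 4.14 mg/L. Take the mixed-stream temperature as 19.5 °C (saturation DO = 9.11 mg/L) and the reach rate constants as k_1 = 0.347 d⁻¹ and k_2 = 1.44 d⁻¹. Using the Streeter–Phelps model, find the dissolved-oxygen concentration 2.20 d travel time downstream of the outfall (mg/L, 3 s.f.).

DO ≈ 5.79 mg/L

Mixed DO = (2.55×8.39 + 0.298×0.943)/(2.55+0.298) = 21.68/2.848 = 7.611 mg/L.
Mixed L₀ = (2.55×4.14 + 0.298×196)/(2.848) = 68.96/2.848 = 24.22 mg/L.
Initial deficit D₀ = C_s − DO₀ = 9.11 − 7.611 = 1.499 mg/L.
D(2.20) = [0.347×24.22/(1.44−0.347)](e^(−0.347×2.20) − e^(−1.44×2.20)) + 1.499 e^(−1.44×2.20)
= 7.688 × (0.4661 − 0.04209) + 1.499 × 0.04209 = 3.323 mg/L.
DO = 9.11 − 3.323 = 5.787 mg/L.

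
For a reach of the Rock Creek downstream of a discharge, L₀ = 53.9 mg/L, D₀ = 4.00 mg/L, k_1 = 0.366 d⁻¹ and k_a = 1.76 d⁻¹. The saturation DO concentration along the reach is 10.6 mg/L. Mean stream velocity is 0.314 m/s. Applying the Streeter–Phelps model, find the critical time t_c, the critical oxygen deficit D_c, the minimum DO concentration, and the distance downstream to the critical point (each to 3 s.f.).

At the critical point dD/dt = 0, so k_1 L₀ e^(−k_1 t) = k_a D. Substituting D(t) from the Streeter–Phelps equation and solving for t gives
t_c = ln[(k_a/k_1)(1 − D₀(k_a−k_1)/(k_1 L₀))] / (k_a−k_1).
Here k_a−k_1 = 1.394 d⁻¹ and 1 − D₀(k_a−k_1)/(k_1 L₀) = 1 − 4.00×1.394/(0.366×53.9) = 0.7173, so
t_c = ln(4.809 × 0.7173) / 1.394 = 1.238 / 1.394 = 0.8883 d.
L(t_c) = L₀ e^(−k_1 t_c) = 53.9 × 0.7225 = 38.94 mg/L, and at the critical point k_a D_c = k_1 L, so D_c = (0.366/1.76) × 38.94 = 8.098 mg/L.
Minimum DO = C_s − D_c = 10.6 − 8.098 = 2.502 mg/L.
x_c = v t_c = 0.314 m/s × 0.8883 d × 86400 s/d = 24100 m ≈ 24.1 km.

t_c ≈ 0.888 d; D_c ≈ 8.10 mg/L; min DO ≈ 2.50 mg/L; x_c ≈ 24.1 km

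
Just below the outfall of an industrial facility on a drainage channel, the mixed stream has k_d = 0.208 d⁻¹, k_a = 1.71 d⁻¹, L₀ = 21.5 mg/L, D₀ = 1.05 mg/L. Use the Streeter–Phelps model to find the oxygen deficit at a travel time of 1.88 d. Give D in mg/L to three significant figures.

D ≈ 1.94 mg/L

k_d L₀/(k_a−k_d) = 0.208×21.5/(1.71−0.208) = 4.472/1.502 = 2.977 mg/L.
e^(−k_d t) = e^(−0.208×1.880) = 0.6764; e^(−k_a t) = e^(−1.71×1.880) = 0.04016.
D = 2.977 × (0.6764 − 0.04016) + 1.05 × 0.04016 = 1.894 + 0.04217 = 1.936 mg/L.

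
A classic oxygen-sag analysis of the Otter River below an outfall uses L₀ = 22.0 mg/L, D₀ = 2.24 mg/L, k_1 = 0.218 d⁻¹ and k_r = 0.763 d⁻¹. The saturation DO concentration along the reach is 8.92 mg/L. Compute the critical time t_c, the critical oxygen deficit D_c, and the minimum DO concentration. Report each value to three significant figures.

At the critical point dD/dt = 0, so k_1 L₀ e^(−k_1 t) = k_r D. Substituting D(t) from the Streeter–Phelps equation and solving for t gives
t_c = ln[(k_r/k_1)(1 − D₀(k_r−k_1)/(k_1 L₀))] / (k_r−k_1).
Here k_r−k_1 = 0.5450 d⁻¹ and 1 − D₀(k_r−k_1)/(k_1 L₀) = 1 − 2.24×0.5450/(0.218×22.0) = 0.7455, so
t_c = ln(3.500 × 0.7455) / 0.5450 = 0.9590 / 0.5450 = 1.760 d.
L(t_c) = L₀ e^(−k_1 t_c) = 22.0 × 0.6814 = 14.99 mg/L, and at the critical point k_r D_c = k_1 L, so D_c = (0.218/0.763) × 14.99 = 4.283 mg/L.
Minimum DO = C_s − D_c = 8.92 − 4.283 = 4.637 mg/L.

t_c ≈ 1.76 d; D_c ≈ 4.28 mg/L; min DO ≈ 4.64 mg/L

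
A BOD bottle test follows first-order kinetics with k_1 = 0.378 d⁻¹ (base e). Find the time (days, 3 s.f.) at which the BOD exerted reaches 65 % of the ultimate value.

y/L₀ = 1 − e^(−k_1 t) = 0.65 ⇒ e^(−k_1 t) = 0.350
t = −ln(0.350) / 0.378 = 1.050 / 0.378 = 2.777 d.

t ≈ 2.78 d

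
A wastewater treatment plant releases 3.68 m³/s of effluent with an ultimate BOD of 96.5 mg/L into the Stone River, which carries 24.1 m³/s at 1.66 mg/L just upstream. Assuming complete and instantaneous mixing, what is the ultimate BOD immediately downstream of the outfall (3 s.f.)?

Flow-weighted mixing: C = (Q_r C_r + Q_w C_w)/(Q_r + Q_w)
= (24.1×1.66 + 3.68×96.5)/(24.1 + 3.68) = 395.1/27.78 = 14.22 mg/L.

14.2 mg/L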